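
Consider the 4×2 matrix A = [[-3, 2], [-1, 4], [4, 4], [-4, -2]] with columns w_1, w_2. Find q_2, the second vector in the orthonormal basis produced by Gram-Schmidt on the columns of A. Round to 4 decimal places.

q_2 = (0.5047, 0.7290, 0.4486, -0.1122)

q_1 = w_1/‖w_1‖ = (-3, -1, 4, -4)/6.4807 = (-0.4629, -0.1543, 0.6172, -0.6172).
r_{12} = q_1·w_2 = 2.1602.
u_2 = w_2 − 2.1602·q_1 = (3.0000, 4.3333, 2.6667, -0.6667).
‖u_2‖ = 5.9442, so q_2 = (0.5047, 0.7290, 0.4486, -0.1122).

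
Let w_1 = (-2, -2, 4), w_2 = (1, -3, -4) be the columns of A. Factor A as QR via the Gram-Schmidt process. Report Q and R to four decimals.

w_1 = (-2, -2, 4); ‖w_1‖ = 4.8990, so q_1 = (-0.4082, -0.4082, 0.8165).
q_1·w_2 = (-0.4082)·1 + (-0.4082)·(-3) + 0.8165·(-4) = -2.4495.
u_2 = w_2 + 2.4495·q_1 = (0.0000, -4.0000, -2.0000).
‖u_2‖ = 4.4721, so q_2 = (0.0000, -0.8944, -0.4472).

Q = [[-0.4082, 0.0000], [-0.4082, -0.8944], [0.8165, -0.4472]], R = [[4.8990, -2.4495], [0.0000, 4.4721]]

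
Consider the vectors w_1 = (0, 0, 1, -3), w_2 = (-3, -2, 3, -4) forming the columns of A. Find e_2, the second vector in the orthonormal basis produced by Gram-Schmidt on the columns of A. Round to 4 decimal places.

e_2 = (-0.7620, -0.5080, 0.3810, 0.1270)

w_1 = (0, 0, 1, -3); ‖w_1‖ = 3.1623, so e_1 = (0.0000, 0.0000, 0.3162, -0.9487).
e_1·w_2 = 0.0000·(-3) + 0.0000·(-2) + 0.3162·3 + (-0.9487)·(-4) = 4.7434.
u_2 = w_2 − 4.7434·e_1 = (-3.0000, -2.0000, 1.5000, 0.5000).
‖u_2‖ = 3.9370, so e_2 = (-0.7620, -0.5080, 0.3810, 0.1270).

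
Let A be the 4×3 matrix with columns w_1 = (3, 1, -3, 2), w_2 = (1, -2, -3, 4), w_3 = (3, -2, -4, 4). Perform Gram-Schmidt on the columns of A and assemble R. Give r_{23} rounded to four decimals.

w_1 = (3, 1, -3, 2); ‖w_1‖ = 4.7958, so q_1 = (0.6255, 0.2085, -0.6255, 0.4170).
q_1·w_2 = 0.6255·1 + 0.2085·(-2) + (-0.6255)·(-3) + 0.4170·4 = 3.7533.
u_2 = w_2 − 3.7533·q_1 = (-1.3478, -2.7826, -0.6522, 2.4348).
‖u_2‖ = 3.9891, so q_2 = (-0.3379, -0.6976, -0.1635, 0.6104).
r_{23} = q_2·w_3 = 3.4769.

r_{23} = 3.4769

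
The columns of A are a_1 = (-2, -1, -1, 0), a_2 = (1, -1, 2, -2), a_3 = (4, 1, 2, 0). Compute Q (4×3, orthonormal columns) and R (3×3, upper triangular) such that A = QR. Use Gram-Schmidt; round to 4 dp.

Q = [[-0.8165, 0.0000, 0.4420], [-0.4082, -0.5145, -0.7541], [-0.4082, 0.5145, -0.1300], [0.0000, -0.6860, 0.4680]], R = [[2.4495, -1.2247, -4.4907], [0.0000, 2.9155, 0.5145], [0.0000, 0.0000, 0.7541]]

e_1 = a_1/‖a_1‖ = (-2, -1, -1, 0)/2.4495 = (-0.8165, -0.4082, -0.4082, 0.0000).
r_{12} = e_1·a_2 = -1.2247.
u_2 = a_2 + 1.2247·e_1 = (0.0000, -1.5000, 1.5000, -2.0000).
‖u_2‖ = 2.9155, so e_2 = (0.0000, -0.5145, 0.5145, -0.6860).
r_{13} = e_1·a_3 = -4.4907; r_{23} = e_2·a_3 = 0.5145.
u_3 = a_3 + 4.4907·e_1 − 0.5145·e_2 = (0.3333, -0.5686, -0.0980, 0.3529).
‖u_3‖ = 0.7541, so e_3 = (0.4420, -0.7541, -0.1300, 0.4680).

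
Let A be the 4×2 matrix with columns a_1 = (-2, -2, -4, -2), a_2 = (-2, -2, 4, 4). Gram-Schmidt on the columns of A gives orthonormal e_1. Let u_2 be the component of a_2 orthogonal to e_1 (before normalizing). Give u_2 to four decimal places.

u_2 = (-3.1429, -3.1429, 1.7143, 2.8571)

a_1 = (-2, -2, -4, -2); ‖a_1‖ = 5.2915, so e_1 = (-0.3780, -0.3780, -0.7559, -0.3780).
e_1·a_2 = (-0.3780)·(-2) + (-0.3780)·(-2) + (-0.7559)·4 + (-0.3780)·4 = -3.0237.
u_2 = a_2 + 3.0237·e_1 = (-3.1429, -3.1429, 1.7143, 2.8571).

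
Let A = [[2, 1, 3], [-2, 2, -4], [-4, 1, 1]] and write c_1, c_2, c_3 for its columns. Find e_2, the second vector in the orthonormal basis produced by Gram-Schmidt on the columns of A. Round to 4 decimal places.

c_1 = (2, -2, -4); ‖c_1‖ = 4.8990, so e_1 = (0.4082, -0.4082, -0.8165).
e_1·c_2 = 0.4082·1 + (-0.4082)·2 + (-0.8165)·1 = -1.2247.
u_2 = c_2 + 1.2247·e_1 = (1.5000, 1.5000, 0.0000).
‖u_2‖ = 2.1213, so e_2 = (0.7071, 0.7071, 0.0000).

e_2 = (0.7071, 0.7071, 0.0000)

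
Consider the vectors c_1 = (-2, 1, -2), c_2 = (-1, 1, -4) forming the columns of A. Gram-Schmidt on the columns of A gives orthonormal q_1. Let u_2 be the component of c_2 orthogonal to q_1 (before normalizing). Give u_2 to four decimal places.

u_2 = (1.4444, -0.2222, -1.5556)

c_1 = (-2, 1, -2); ‖c_1‖ = 3.0000, so q_1 = (-0.6667, 0.3333, -0.6667).
q_1·c_2 = (-0.6667)·(-1) + 0.3333·1 + (-0.6667)·(-4) = 3.6667.
u_2 = c_2 − 3.6667·q_1 = (1.4444, -0.2222, -1.5556).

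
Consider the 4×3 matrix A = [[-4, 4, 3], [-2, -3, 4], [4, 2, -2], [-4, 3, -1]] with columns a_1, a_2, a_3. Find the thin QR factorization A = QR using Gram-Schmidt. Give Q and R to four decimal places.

a_1 = (-4, -2, 4, -4); ‖a_1‖ = 7.2111, so e_1 = (-0.5547, -0.2774, 0.5547, -0.5547).
e_1·a_2 = (-0.5547)·4 + (-0.2774)·(-3) + 0.5547·2 + (-0.5547)·3 = -1.9415.
u_2 = a_2 + 1.9415·e_1 = (2.9231, -3.5385, 3.0769, 1.9231).
‖u_2‖ = 5.8507, so e_2 = (0.4996, -0.6048, 0.5259, 0.3287).
e_1·a_3 = (-0.5547)·3 + (-0.2774)·4 + 0.5547·(-2) + (-0.5547)·(-1) = -3.3282; e_2·a_3 = 0.4996·3 + (-0.6048)·4 + 0.5259·(-2) + 0.3287·(-1) = -2.3008.
u_3 = a_3 + 3.3282·e_1 + 2.3008·e_2 = (2.3034, 1.6854, 1.0562, -2.0899).
‖u_3‖ = 3.6918, so e_3 = (0.6239, 0.4565, 0.2861, -0.5661).

Q = [[-0.5547, 0.4996, 0.6239], [-0.2774, -0.6048, 0.4565], [0.5547, 0.5259, 0.2861], [-0.5547, 0.3287, -0.5661]], R = [[7.2111, -1.9415, -3.3282], [0.0000, 5.8507, -2.3008], [0.0000, 0.0000, 3.6918]]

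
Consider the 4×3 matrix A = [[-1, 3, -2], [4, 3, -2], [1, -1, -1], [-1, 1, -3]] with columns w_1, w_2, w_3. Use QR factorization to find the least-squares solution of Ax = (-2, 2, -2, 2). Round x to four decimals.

x = (0.2876, -0.0252, -0.1779)

w_1 = (-1, 4, 1, -1); ‖w_1‖ = 4.3589, so q_1 = (-0.2294, 0.9177, 0.2294, -0.2294).
q_1·w_2 = (-0.2294)·3 + 0.9177·3 + 0.2294·(-1) + (-0.2294)·1 = 1.6059.
u_2 = w_2 − 1.6059·q_1 = (3.3684, 1.5263, -1.3684, 1.3684).
‖u_2‖ = 4.1739, so q_2 = (0.8070, 0.3657, -0.3279, 0.3279).
q_1·w_3 = (-0.2294)·(-2) + 0.9177·(-2) + 0.2294·(-1) + (-0.2294)·(-3) = -0.9177; q_2·w_3 = 0.8070·(-2) + 0.3657·(-2) + (-0.3279)·(-1) + 0.3279·(-3) = -3.0011.
u_3 = w_3 + 0.9177·q_1 + 3.0011·q_2 = (0.2115, -0.0604, -1.7734, -2.2266).
‖u_3‖ = 2.8550, so q_3 = (0.0741, -0.0212, -0.6212, -0.7799).
Qᵀb = (1.3765, 0.4287, -0.5079).
Back-substitute: x_3 = -0.5079/2.8550 = -0.1779.
x_2 = (0.4287 + 3.0011·(-0.1779))/4.1739 = -0.0252.
x_1 = (1.3765 − 1.6059·(-0.0252) + 0.9177·(-0.1779))/4.3589 = 0.2876.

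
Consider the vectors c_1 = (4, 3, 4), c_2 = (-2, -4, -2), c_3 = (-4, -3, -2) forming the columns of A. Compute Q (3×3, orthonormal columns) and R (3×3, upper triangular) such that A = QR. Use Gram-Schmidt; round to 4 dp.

Q = [[0.6247, 0.3313, -0.7071], [0.4685, -0.8835, 0.0000], [0.6247, 0.3313, 0.7071]], R = [[6.4031, -4.3729, -5.1537], [0.0000, 2.2086, 0.6626], [0.0000, 0.0000, 1.4142]]

c_1 = (4, 3, 4); ‖c_1‖ = 6.4031, so q_1 = (0.6247, 0.4685, 0.6247).
q_1·c_2 = 0.6247·(-2) + 0.4685·(-4) + 0.6247·(-2) = -4.3729.
u_2 = c_2 + 4.3729·q_1 = (0.7317, -1.9512, 0.7317).
‖u_2‖ = 2.2086, so q_2 = (0.3313, -0.8835, 0.3313).
q_1·c_3 = 0.6247·(-4) + 0.4685·(-3) + 0.6247·(-2) = -5.1537; q_2·c_3 = 0.3313·(-4) + (-0.8835)·(-3) + 0.3313·(-2) = 0.6626.
u_3 = c_3 + 5.1537·q_1 − 0.6626·q_2 = (-1.0000, 0.0000, 1.0000).
‖u_3‖ = 1.4142, so q_3 = (-0.7071, 0.0000, 0.7071).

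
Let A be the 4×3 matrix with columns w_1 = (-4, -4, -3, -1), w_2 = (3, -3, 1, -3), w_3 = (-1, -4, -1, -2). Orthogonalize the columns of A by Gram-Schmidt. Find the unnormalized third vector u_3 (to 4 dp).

q_1 = w_1/‖w_1‖ = (-4, -4, -3, -1)/6.4807 = (-0.6172, -0.6172, -0.4629, -0.1543).
r_{12} = q_1·w_2 = 0.0000.
u_2 = w_2 − 0.0000·q_1 = (3.0000, -3.0000, 1.0000, -3.0000).
‖u_2‖ = 5.2915, so q_2 = (0.5669, -0.5669, 0.1890, -0.5669).
r_{13} = q_1·w_3 = 3.8576; r_{23} = q_2·w_3 = 2.6458.
u_3 = w_3 − 3.8576·q_1 − 2.6458·q_2 = (-0.1190, -0.1190, 0.2857, 0.0952).

u_3 = (-0.1190, -0.1190, 0.2857, 0.0952)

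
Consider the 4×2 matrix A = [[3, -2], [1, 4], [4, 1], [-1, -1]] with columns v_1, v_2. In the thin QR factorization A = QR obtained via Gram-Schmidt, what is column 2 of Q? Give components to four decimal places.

v_1 = (3, 1, 4, -1); ‖v_1‖ = 5.1962, so q_1 = (0.5774, 0.1925, 0.7698, -0.1925).
q_1·v_2 = 0.5774·(-2) + 0.1925·4 + 0.7698·1 + (-0.1925)·(-1) = 0.5774.
u_2 = v_2 − 0.5774·q_1 = (-2.3333, 3.8889, 0.5556, -0.8889).
‖u_2‖ = 4.6547, so q_2 = (-0.5013, 0.8355, 0.1194, -0.1910).

q_2 = (-0.5013, 0.8355, 0.1194, -0.1910)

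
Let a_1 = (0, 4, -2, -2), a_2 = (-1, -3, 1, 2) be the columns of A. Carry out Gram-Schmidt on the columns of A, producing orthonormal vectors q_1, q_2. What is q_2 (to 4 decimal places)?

a_1 = (0, 4, -2, -2); ‖a_1‖ = 4.8990, so q_1 = (0.0000, 0.8165, -0.4082, -0.4082).
q_1·a_2 = 0.0000·(-1) + 0.8165·(-3) + (-0.4082)·1 + (-0.4082)·2 = -3.6742.
u_2 = a_2 + 3.6742·q_1 = (-1.0000, 0.0000, -0.5000, 0.5000).
‖u_2‖ = 1.2247, so q_2 = (-0.8165, 0.0000, -0.4082, 0.4082).

q_2 = (-0.8165, 0.0000, -0.4082, 0.4082)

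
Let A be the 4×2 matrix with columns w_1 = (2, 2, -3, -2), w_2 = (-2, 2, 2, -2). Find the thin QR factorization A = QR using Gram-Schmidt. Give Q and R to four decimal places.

w_1 = (2, 2, -3, -2); ‖w_1‖ = 4.5826, so q_1 = (0.4364, 0.4364, -0.6547, -0.4364).
q_1·w_2 = 0.4364·(-2) + 0.4364·2 + (-0.6547)·2 + (-0.4364)·(-2) = -0.4364.
u_2 = w_2 + 0.4364·q_1 = (-1.8095, 2.1905, 1.7143, -2.1905).
‖u_2‖ = 3.9761, so q_2 = (-0.4551, 0.5509, 0.4311, -0.5509).

Q = [[0.4364, -0.4551], [0.4364, 0.5509], [-0.6547, 0.4311], [-0.4364, -0.5509]], R = [[4.5826, -0.4364], [0.0000, 3.9761]]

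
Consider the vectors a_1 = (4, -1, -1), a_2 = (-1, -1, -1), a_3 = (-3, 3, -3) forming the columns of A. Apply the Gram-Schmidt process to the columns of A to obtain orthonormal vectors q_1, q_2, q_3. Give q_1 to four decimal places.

q_1 = a_1/‖a_1‖ = (4, -1, -1)/4.2426 = (0.9428, -0.2357, -0.2357).

q_1 = (0.9428, -0.2357, -0.2357)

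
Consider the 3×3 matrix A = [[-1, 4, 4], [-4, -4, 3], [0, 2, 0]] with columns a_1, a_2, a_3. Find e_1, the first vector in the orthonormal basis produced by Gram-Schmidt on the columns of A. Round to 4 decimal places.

e_1 = (-0.2425, -0.9701, 0.0000)

a_1 = (-1, -4, 0); ‖a_1‖ = 4.1231, so e_1 = (-0.2425, -0.9701, 0.0000).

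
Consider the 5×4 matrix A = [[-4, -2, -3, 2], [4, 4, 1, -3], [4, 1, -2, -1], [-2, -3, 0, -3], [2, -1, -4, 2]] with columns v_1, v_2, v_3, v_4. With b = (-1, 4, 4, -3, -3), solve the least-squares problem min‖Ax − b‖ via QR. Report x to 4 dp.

x = (-0.2042, 1.3239, -0.3440, -0.3622)

v_1 = (-4, 4, 4, -2, 2); ‖v_1‖ = 7.4833, so e_1 = (-0.5345, 0.5345, 0.5345, -0.2673, 0.2673).
e_1·v_2 = (-0.5345)·(-2) + 0.5345·4 + 0.5345·1 + (-0.2673)·(-3) + 0.2673·(-1) = 4.2762.
u_2 = v_2 − 4.2762·e_1 = (0.2857, 1.7143, -1.2857, -1.8571, -2.1429).
‖u_2‖ = 3.5657, so e_2 = (0.0801, 0.4808, -0.3606, -0.5208, -0.6010).
e_1·v_3 = (-0.5345)·(-3) + 0.5345·1 + 0.5345·(-2) + (-0.2673)·0 + 0.2673·(-4) = 0.0000; e_2·v_3 = 0.0801·(-3) + 0.4808·1 + (-0.3606)·(-2) + (-0.5208)·0 + (-0.6010)·(-4) = 3.3654.
u_3 = v_3 + 0.0000·e_1 − 3.3654·e_2 = (-3.2697, -0.6180, -0.7865, 1.7528, -1.9775).
‖u_3‖ = 4.3214, so e_3 = (-0.7566, -0.1430, -0.1820, 0.4056, -0.4576).
e_1·v_4 = (-0.5345)·2 + 0.5345·(-3) + 0.5345·(-1) + (-0.2673)·(-3) + 0.2673·2 = -1.8708; e_2·v_4 = 0.0801·2 + 0.4808·(-3) + (-0.3606)·(-1) + (-0.5208)·(-3) + (-0.6010)·2 = -0.5609; e_3·v_4 = (-0.7566)·2 + (-0.1430)·(-3) + (-0.1820)·(-1) + 0.4056·(-3) + (-0.4576)·2 = -3.0343.
u_4 = v_4 + 1.8708·e_1 + 0.5609·e_2 + 3.0343·e_3 = (-1.2509, -2.1643, -0.7545, -2.5614, 0.7744).
‖u_4‖ = 3.7388, so e_4 = (-0.3346, -0.5789, -0.2018, -0.6851, 0.2071).
Qᵀb = (4.8107, 3.7660, -0.3874, -1.3542).
Back-substitute: x_4 = -1.3542/3.7388 = -0.3622.
x_3 = (-0.3874 + 3.0343·(-0.3622))/4.3214 = -0.3440.
x_2 = (3.7660 − 3.3654·(-0.3440) + 0.5609·(-0.3622))/3.5657 = 1.3239.
x_1 = (4.8107 − 4.2762·1.3239 + 0.0000·(-0.3440) + 1.8708·(-0.3622))/7.4833 = -0.2042.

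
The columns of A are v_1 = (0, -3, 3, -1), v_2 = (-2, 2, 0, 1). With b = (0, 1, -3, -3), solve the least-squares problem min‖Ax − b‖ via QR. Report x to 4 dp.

x = (-0.7213, -0.6721)

v_1 = (0, -3, 3, -1); ‖v_1‖ = 4.3589, so q_1 = (0.0000, -0.6882, 0.6882, -0.2294).
q_1·v_2 = 0.0000·(-2) + (-0.6882)·2 + 0.6882·0 + (-0.2294)·1 = -1.6059.
u_2 = v_2 + 1.6059·q_1 = (-2.0000, 0.8947, 1.1053, 0.6316).
‖u_2‖ = 2.5340, so q_2 = (-0.7893, 0.3531, 0.4362, 0.2492).
Qᵀb = (-2.0647, -1.7032).
Back-substitute: x_2 = -1.7032/2.5340 = -0.6721.
x_1 = (-2.0647 + 1.6059·(-0.6721))/4.3589 = -0.7213.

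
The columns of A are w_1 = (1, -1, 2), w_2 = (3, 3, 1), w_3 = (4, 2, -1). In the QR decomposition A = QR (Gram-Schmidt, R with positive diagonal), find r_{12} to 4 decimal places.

r_{12} = 0.8165

q_1 = w_1/‖w_1‖ = (1, -1, 2)/2.4495 = (0.4082, -0.4082, 0.8165).
r_{12} = q_1·w_2 = 0.8165.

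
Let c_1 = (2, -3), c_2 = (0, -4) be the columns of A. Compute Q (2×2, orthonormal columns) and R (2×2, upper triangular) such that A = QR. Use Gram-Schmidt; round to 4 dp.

c_1 = (2, -3); ‖c_1‖ = 3.6056, so e_1 = (0.5547, -0.8321).
e_1·c_2 = 0.5547·0 + (-0.8321)·(-4) = 3.3282.
u_2 = c_2 − 3.3282·e_1 = (-1.8462, -1.2308).
‖u_2‖ = 2.2188, so e_2 = (-0.8321, -0.5547).

Q = [[0.5547, -0.8321], [-0.8321, -0.5547]], R = [[3.6056, 3.3282], [0.0000, 2.2188]]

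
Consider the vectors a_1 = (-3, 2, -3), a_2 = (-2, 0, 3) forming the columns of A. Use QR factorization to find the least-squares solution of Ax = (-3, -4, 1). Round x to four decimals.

x = (0.0036, 0.6931)

q_1 = a_1/‖a_1‖ = (-3, 2, -3)/4.6904 = (-0.6396, 0.4264, -0.6396).
r_{12} = q_1·a_2 = -0.6396.
u_2 = a_2 + 0.6396·q_1 = (-2.4091, 0.2727, 2.5909).
‖u_2‖ = 3.5484, so q_2 = (-0.6789, 0.0769, 0.7302).
Qᵀb = (-0.4264, 2.4595).
Back-substitute: x_2 = 2.4595/3.5484 = 0.6931.
x_1 = (-0.4264 + 0.6396·0.6931)/4.6904 = 0.0036.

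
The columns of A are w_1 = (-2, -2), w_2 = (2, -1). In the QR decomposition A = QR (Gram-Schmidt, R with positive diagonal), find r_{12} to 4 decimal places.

r_{12} = -0.7071

w_1 = (-2, -2); ‖w_1‖ = 2.8284, so e_1 = (-0.7071, -0.7071).
r_{12} = e_1·w_2 = -0.7071.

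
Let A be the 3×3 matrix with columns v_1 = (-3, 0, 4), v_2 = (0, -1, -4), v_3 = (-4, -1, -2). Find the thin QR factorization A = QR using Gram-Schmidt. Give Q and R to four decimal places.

Q = [[-0.6000, -0.7385, -0.3077], [0.0000, -0.3846, 0.9231], [0.8000, -0.5538, -0.2308]], R = [[5.0000, -3.2000, 0.8000], [0.0000, 2.6000, 4.4462], [0.0000, 0.0000, 0.7692]]

q_1 = v_1/‖v_1‖ = (-3, 0, 4)/5.0000 = (-0.6000, 0.0000, 0.8000).
r_{12} = q_1·v_2 = -3.2000.
u_2 = v_2 + 3.2000·q_1 = (-1.9200, -1.0000, -1.4400).
‖u_2‖ = 2.6000, so q_2 = (-0.7385, -0.3846, -0.5538).
r_{13} = q_1·v_3 = 0.8000; r_{23} = q_2·v_3 = 4.4462.
u_3 = v_3 − 0.8000·q_1 − 4.4462·q_2 = (-0.2367, 0.7101, -0.1775).
‖u_3‖ = 0.7692, so q_3 = (-0.3077, 0.9231, -0.2308).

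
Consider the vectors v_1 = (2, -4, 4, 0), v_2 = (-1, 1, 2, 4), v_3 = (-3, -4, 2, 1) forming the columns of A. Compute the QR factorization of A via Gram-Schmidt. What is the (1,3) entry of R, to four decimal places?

v_1 = (2, -4, 4, 0); ‖v_1‖ = 6.0000, so q_1 = (0.3333, -0.6667, 0.6667, 0.0000).
r_{13} = q_1·v_3 = 3.0000.

r_{13} = 3.0000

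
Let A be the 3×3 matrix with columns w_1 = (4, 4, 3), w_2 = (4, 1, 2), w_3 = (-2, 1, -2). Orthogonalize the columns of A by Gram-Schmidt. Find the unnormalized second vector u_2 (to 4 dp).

u_2 = (1.4634, -1.5366, 0.0976)

q_1 = w_1/‖w_1‖ = (4, 4, 3)/6.4031 = (0.6247, 0.6247, 0.4685).
r_{12} = q_1·w_2 = 4.0605.
u_2 = w_2 − 4.0605·q_1 = (1.4634, -1.5366, 0.0976).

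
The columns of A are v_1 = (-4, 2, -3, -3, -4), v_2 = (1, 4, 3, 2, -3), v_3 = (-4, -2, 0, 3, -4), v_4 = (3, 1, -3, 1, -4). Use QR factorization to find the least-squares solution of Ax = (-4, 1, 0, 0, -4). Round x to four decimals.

x = (0.5139, 0.2857, 0.4324, -0.1877)

e_1 = v_1/‖v_1‖ = (-4, 2, -3, -3, -4)/7.3485 = (-0.5443, 0.2722, -0.4082, -0.4082, -0.5443).
r_{12} = e_1·v_2 = 0.1361.
u_2 = v_2 − 0.1361·e_1 = (1.0741, 3.9630, 3.0556, 2.0556, -2.9259).
‖u_2‖ = 6.2435, so e_2 = (0.1720, 0.6347, 0.4894, 0.3292, -0.4686).
r_{13} = e_1·v_3 = 2.5856; r_{23} = e_2·v_3 = 0.9046.
u_3 = v_3 − 2.5856·e_1 − 0.9046·e_2 = (-2.7482, -3.2779, 0.6128, 3.7577, -2.1686).
‖u_3‖ = 6.1234, so e_3 = (-0.4488, -0.5353, 0.1001, 0.6137, -0.3542).
r_{14} = e_1·v_4 = 1.6330; r_{24} = e_2·v_4 = 1.8864; r_{34} = e_3·v_4 = -0.1517.
u_4 = v_4 − 1.6330·e_1 − 1.8864·e_2 + 0.1517·e_3 = (3.4963, -0.7230, -3.2414, 1.1387, -2.2808).
‖u_4‖ = 5.4545, so e_4 = (0.6410, -0.1325, -0.5943, 0.2088, -0.4181).
Qᵀb = (4.6268, 1.8211, 2.6765, -1.0239).
Back-substitute: x_4 = -1.0239/5.4545 = -0.1877.
x_3 = (2.6765 + 0.1517·(-0.1877))/6.1234 = 0.4324.
x_2 = (1.8211 − 0.9046·0.4324 − 1.8864·(-0.1877))/6.2435 = 0.2857.
x_1 = (4.6268 − 0.1361·0.2857 − 2.5856·0.4324 − 1.6330·(-0.1877))/7.3485 = 0.5139.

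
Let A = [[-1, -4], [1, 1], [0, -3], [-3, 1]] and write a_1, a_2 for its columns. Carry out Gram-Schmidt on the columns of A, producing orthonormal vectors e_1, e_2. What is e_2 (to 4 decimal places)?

a_1 = (-1, 1, 0, -3); ‖a_1‖ = 3.3166, so e_1 = (-0.3015, 0.3015, 0.0000, -0.9045).
e_1·a_2 = (-0.3015)·(-4) + 0.3015·1 + 0.0000·(-3) + (-0.9045)·1 = 0.6030.
u_2 = a_2 − 0.6030·e_1 = (-3.8182, 0.8182, -3.0000, 1.5455).
‖u_2‖ = 5.1610, so e_2 = (-0.7398, 0.1585, -0.5813, 0.2994).

e_2 = (-0.7398, 0.1585, -0.5813, 0.2994)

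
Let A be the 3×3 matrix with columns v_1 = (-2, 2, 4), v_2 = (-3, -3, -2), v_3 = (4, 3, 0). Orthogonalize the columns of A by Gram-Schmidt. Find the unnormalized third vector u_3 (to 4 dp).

u_3 = (-0.2759, 0.5517, -0.4138)

v_1 = (-2, 2, 4); ‖v_1‖ = 4.8990, so q_1 = (-0.4082, 0.4082, 0.8165).
q_1·v_2 = (-0.4082)·(-3) + 0.4082·(-3) + 0.8165·(-2) = -1.6330.
u_2 = v_2 + 1.6330·q_1 = (-3.6667, -2.3333, -0.6667).
‖u_2‖ = 4.3970, so q_2 = (-0.8339, -0.5307, -0.1516).
q_1·v_3 = (-0.4082)·4 + 0.4082·3 + 0.8165·0 = -0.4082; q_2·v_3 = (-0.8339)·4 + (-0.5307)·3 + (-0.1516)·0 = -4.9276.
u_3 = v_3 + 0.4082·q_1 + 4.9276·q_2 = (-0.2759, 0.5517, -0.4138).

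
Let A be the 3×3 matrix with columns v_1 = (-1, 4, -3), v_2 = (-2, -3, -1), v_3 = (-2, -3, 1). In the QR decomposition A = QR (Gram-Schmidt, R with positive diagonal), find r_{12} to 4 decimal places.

r_{12} = -1.3728

e_1 = v_1/‖v_1‖ = (-1, 4, -3)/5.0990 = (-0.1961, 0.7845, -0.5883).
r_{12} = e_1·v_2 = -1.3728.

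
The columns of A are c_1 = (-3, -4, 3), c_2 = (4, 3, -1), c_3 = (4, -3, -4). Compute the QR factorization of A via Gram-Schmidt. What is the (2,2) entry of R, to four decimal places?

r_{22} = 2.1351

c_1 = (-3, -4, 3); ‖c_1‖ = 5.8310, so q_1 = (-0.5145, -0.6860, 0.5145).
q_1·c_2 = (-0.5145)·4 + (-0.6860)·3 + 0.5145·(-1) = -4.6305.
u_2 = c_2 + 4.6305·q_1 = (1.6176, -0.1765, 1.3824).
r_{22} = ‖u_2‖ = 2.1351.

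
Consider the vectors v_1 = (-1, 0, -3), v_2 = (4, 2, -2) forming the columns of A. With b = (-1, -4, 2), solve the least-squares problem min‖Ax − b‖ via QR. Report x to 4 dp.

x = (-0.3729, -0.6356)

v_1 = (-1, 0, -3); ‖v_1‖ = 3.1623, so q_1 = (-0.3162, 0.0000, -0.9487).
q_1·v_2 = (-0.3162)·4 + 0.0000·2 + (-0.9487)·(-2) = 0.6325.
u_2 = v_2 − 0.6325·q_1 = (4.2000, 2.0000, -1.4000).
‖u_2‖ = 4.8580, so q_2 = (0.8646, 0.4117, -0.2882).
Qᵀb = (-1.5811, -3.0877).
Back-substitute: x_2 = -3.0877/4.8580 = -0.6356.
x_1 = (-1.5811 − 0.6325·(-0.6356))/3.1623 = -0.3729.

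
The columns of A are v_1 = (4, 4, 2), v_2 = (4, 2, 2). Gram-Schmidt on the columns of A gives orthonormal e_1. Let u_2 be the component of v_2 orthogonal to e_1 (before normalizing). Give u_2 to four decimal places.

u_2 = (0.8889, -1.1111, 0.4444)

v_1 = (4, 4, 2); ‖v_1‖ = 6.0000, so e_1 = (0.6667, 0.6667, 0.3333).
e_1·v_2 = 0.6667·4 + 0.6667·2 + 0.3333·2 = 4.6667.
u_2 = v_2 − 4.6667·e_1 = (0.8889, -1.1111, 0.4444).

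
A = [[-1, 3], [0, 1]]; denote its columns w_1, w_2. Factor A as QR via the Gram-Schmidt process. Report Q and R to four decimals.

Q = [[-1.0000, 0.0000], [0.0000, 1.0000]], R = [[1.0000, -3.0000], [0.0000, 1.0000]]

w_1 = (-1, 0); ‖w_1‖ = 1.0000, so e_1 = (-1.0000, 0.0000).
e_1·w_2 = (-1.0000)·3 + 0.0000·1 = -3.0000.
u_2 = w_2 + 3.0000·e_1 = (0.0000, 1.0000).
‖u_2‖ = 1.0000, so e_2 = (0.0000, 1.0000).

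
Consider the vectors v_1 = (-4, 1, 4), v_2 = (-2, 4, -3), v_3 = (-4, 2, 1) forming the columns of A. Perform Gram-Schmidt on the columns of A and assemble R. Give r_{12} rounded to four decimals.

v_1 = (-4, 1, 4); ‖v_1‖ = 5.7446, so q_1 = (-0.6963, 0.1741, 0.6963).
r_{12} = q_1·v_2 = 0.0000.

r_{12} = 0.0000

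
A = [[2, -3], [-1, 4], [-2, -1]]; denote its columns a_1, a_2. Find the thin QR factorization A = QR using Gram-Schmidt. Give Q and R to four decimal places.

a_1 = (2, -1, -2); ‖a_1‖ = 3.0000, so q_1 = (0.6667, -0.3333, -0.6667).
q_1·a_2 = 0.6667·(-3) + (-0.3333)·4 + (-0.6667)·(-1) = -2.6667.
u_2 = a_2 + 2.6667·q_1 = (-1.2222, 3.1111, -2.7778).
‖u_2‖ = 4.3461, so q_2 = (-0.2812, 0.7158, -0.6391).

Q = [[0.6667, -0.2812], [-0.3333, 0.7158], [-0.6667, -0.6391]], R = [[3.0000, -2.6667], [0.0000, 4.3461]]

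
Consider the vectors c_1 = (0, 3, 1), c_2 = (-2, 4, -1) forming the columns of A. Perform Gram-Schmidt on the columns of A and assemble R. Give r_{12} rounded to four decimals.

r_{12} = 3.4785

e_1 = c_1/‖c_1‖ = (0, 3, 1)/3.1623 = (0.0000, 0.9487, 0.3162).
r_{12} = e_1·c_2 = 3.4785.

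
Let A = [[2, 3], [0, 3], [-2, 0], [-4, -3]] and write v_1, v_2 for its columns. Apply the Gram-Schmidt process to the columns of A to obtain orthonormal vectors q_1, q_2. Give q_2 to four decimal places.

q_1 = v_1/‖v_1‖ = (2, 0, -2, -4)/4.8990 = (0.4082, 0.0000, -0.4082, -0.8165).
r_{12} = q_1·v_2 = 3.6742.
u_2 = v_2 − 3.6742·q_1 = (1.5000, 3.0000, 1.5000, 0.0000).
‖u_2‖ = 3.6742, so q_2 = (0.4082, 0.8165, 0.4082, 0.0000).

q_2 = (0.4082, 0.8165, 0.4082, 0.0000)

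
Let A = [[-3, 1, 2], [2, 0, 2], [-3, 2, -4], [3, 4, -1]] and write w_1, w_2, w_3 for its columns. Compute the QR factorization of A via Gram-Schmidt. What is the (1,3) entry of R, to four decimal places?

r_{13} = 1.2572

w_1 = (-3, 2, -3, 3); ‖w_1‖ = 5.5678, so e_1 = (-0.5388, 0.3592, -0.5388, 0.5388).
r_{13} = e_1·w_3 = 1.2572.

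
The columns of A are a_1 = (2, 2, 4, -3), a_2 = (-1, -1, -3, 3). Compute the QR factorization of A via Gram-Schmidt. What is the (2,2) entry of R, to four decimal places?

e_1 = a_1/‖a_1‖ = (2, 2, 4, -3)/5.7446 = (0.3482, 0.3482, 0.6963, -0.5222).
r_{12} = e_1·a_2 = -4.3519.
u_2 = a_2 + 4.3519·e_1 = (0.5152, 0.5152, 0.0303, 0.7273).
r_{22} = ‖u_2‖ = 1.0299.

r_{22} = 1.0299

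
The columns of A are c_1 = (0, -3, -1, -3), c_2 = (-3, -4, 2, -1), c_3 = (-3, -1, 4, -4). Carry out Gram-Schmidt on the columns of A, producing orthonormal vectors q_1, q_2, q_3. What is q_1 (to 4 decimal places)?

c_1 = (0, -3, -1, -3); ‖c_1‖ = 4.3589, so q_1 = (0.0000, -0.6882, -0.2294, -0.6882).

q_1 = (0.0000, -0.6882, -0.2294, -0.6882)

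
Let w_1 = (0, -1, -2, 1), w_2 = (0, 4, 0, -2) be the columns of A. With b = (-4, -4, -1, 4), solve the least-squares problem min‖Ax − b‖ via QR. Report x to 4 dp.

x = (0.6667, -1.0000)

q_1 = w_1/‖w_1‖ = (0, -1, -2, 1)/2.4495 = (0.0000, -0.4082, -0.8165, 0.4082).
r_{12} = q_1·w_2 = -2.4495.
u_2 = w_2 + 2.4495·q_1 = (0.0000, 3.0000, -2.0000, -1.0000).
‖u_2‖ = 3.7417, so q_2 = (0.0000, 0.8018, -0.5345, -0.2673).
Qᵀb = (4.0825, -3.7417).
Back-substitute: x_2 = -3.7417/3.7417 = -1.0000.
x_1 = (4.0825 + 2.4495·(-1.0000))/2.4495 = 0.6667.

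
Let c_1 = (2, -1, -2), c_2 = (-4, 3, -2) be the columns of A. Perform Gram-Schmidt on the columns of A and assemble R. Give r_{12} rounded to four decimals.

r_{12} = -2.3333

c_1 = (2, -1, -2); ‖c_1‖ = 3.0000, so e_1 = (0.6667, -0.3333, -0.6667).
r_{12} = e_1·c_2 = -2.3333.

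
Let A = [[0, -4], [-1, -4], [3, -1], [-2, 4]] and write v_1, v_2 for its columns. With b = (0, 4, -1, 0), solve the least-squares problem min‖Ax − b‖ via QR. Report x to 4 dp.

x = (-0.7033, -0.4066)

e_1 = v_1/‖v_1‖ = (0, -1, 3, -2)/3.7417 = (0.0000, -0.2673, 0.8018, -0.5345).
r_{12} = e_1·v_2 = -1.8708.
u_2 = v_2 + 1.8708·e_1 = (-4.0000, -4.5000, 0.5000, 3.0000).
‖u_2‖ = 6.7454, so e_2 = (-0.5930, -0.6671, 0.0741, 0.4447).
Qᵀb = (-1.8708, -2.7426).
Back-substitute: x_2 = -2.7426/6.7454 = -0.4066.
x_1 = (-1.8708 + 1.8708·(-0.4066))/3.7417 = -0.7033.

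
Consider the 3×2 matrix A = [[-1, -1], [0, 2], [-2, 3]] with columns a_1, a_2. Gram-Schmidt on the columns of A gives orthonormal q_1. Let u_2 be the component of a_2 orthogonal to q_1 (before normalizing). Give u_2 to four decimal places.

u_2 = (-2.0000, 2.0000, 1.0000)

a_1 = (-1, 0, -2); ‖a_1‖ = 2.2361, so q_1 = (-0.4472, 0.0000, -0.8944).
q_1·a_2 = (-0.4472)·(-1) + 0.0000·2 + (-0.8944)·3 = -2.2361.
u_2 = a_2 + 2.2361·q_1 = (-2.0000, 2.0000, 1.0000).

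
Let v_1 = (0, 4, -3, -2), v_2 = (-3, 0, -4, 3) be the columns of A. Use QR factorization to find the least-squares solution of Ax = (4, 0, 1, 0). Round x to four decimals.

v_1 = (0, 4, -3, -2); ‖v_1‖ = 5.3852, so e_1 = (0.0000, 0.7428, -0.5571, -0.3714).
e_1·v_2 = 0.0000·(-3) + 0.7428·0 + (-0.5571)·(-4) + (-0.3714)·3 = 1.1142.
u_2 = v_2 − 1.1142·e_1 = (-3.0000, -0.8276, -3.3793, 3.4138).
‖u_2‖ = 5.7235, so e_2 = (-0.5242, -0.1446, -0.5904, 0.5965).
Qᵀb = (-0.5571, -2.6870).
Back-substitute: x_2 = -2.6870/5.7235 = -0.4695.
x_1 = (-0.5571 − 1.1142·(-0.4695))/5.3852 = -0.0063.

x = (-0.0063, -0.4695)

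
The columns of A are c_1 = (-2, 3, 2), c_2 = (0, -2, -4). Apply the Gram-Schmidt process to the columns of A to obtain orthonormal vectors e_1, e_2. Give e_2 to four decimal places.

e_2 = (-0.5659, 0.1617, -0.8085)

e_1 = c_1/‖c_1‖ = (-2, 3, 2)/4.1231 = (-0.4851, 0.7276, 0.4851).
r_{12} = e_1·c_2 = -3.3955.
u_2 = c_2 + 3.3955·e_1 = (-1.6471, 0.4706, -2.3529).
‖u_2‖ = 2.9104, so e_2 = (-0.5659, 0.1617, -0.8085).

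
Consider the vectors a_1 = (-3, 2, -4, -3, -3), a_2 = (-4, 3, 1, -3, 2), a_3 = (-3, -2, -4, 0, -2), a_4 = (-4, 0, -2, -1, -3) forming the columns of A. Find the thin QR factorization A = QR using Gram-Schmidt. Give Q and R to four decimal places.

Q = [[-0.4376, -0.5086, -0.6369, -0.3536], [0.2917, 0.3972, -0.6405, -0.0095], [-0.5835, 0.4269, -0.2266, 0.6087], [-0.4376, -0.3341, 0.2848, 0.2132], [-0.4376, 0.5383, 0.2274, -0.6775]], R = [[6.8557, 2.4797, 3.9384, 4.6677], [0.0000, 5.7316, -2.0528, -0.1002], [0.0000, 0.0000, 3.6435, 2.0341], [0.0000, 0.0000, 0.0000, 2.0162]]

a_1 = (-3, 2, -4, -3, -3); ‖a_1‖ = 6.8557, so q_1 = (-0.4376, 0.2917, -0.5835, -0.4376, -0.4376).
q_1·a_2 = (-0.4376)·(-4) + 0.2917·3 + (-0.5835)·1 + (-0.4376)·(-3) + (-0.4376)·2 = 2.4797.
u_2 = a_2 − 2.4797·q_1 = (-2.9149, 2.2766, 2.4468, -1.9149, 3.0851).
‖u_2‖ = 5.7316, so q_2 = (-0.5086, 0.3972, 0.4269, -0.3341, 0.5383).
q_1·a_3 = (-0.4376)·(-3) + 0.2917·(-2) + (-0.5835)·(-4) + (-0.4376)·0 + (-0.4376)·(-2) = 3.9384; q_2·a_3 = (-0.5086)·(-3) + 0.3972·(-2) + 0.4269·(-4) + (-0.3341)·0 + 0.5383·(-2) = -2.0528.
u_3 = a_3 − 3.9384·q_1 + 2.0528·q_2 = (-2.3206, -2.3335, -0.8258, 1.0376, 0.8284).
‖u_3‖ = 3.6435, so q_3 = (-0.6369, -0.6405, -0.2266, 0.2848, 0.2274).
q_1·a_4 = (-0.4376)·(-4) + 0.2917·0 + (-0.5835)·(-2) + (-0.4376)·(-1) + (-0.4376)·(-3) = 4.6677; q_2·a_4 = (-0.5086)·(-4) + 0.3972·0 + 0.4269·(-2) + (-0.3341)·(-1) + 0.5383·(-3) = -0.1002; q_3·a_4 = (-0.6369)·(-4) + (-0.6405)·0 + (-0.2266)·(-2) + 0.2848·(-1) + 0.2274·(-3) = 2.0341.
u_4 = a_4 − 4.6677·q_1 + 0.1002·q_2 − 2.0341·q_3 = (-0.7129, -0.0191, 1.2272, 0.4298, -1.3660).
‖u_4‖ = 2.0162, so q_4 = (-0.3536, -0.0095, 0.6087, 0.2132, -0.6775).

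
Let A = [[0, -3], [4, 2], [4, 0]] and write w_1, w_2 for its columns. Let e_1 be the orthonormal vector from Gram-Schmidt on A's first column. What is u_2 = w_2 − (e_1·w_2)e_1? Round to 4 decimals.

e_1 = w_1/‖w_1‖ = (0, 4, 4)/5.6569 = (0.0000, 0.7071, 0.7071).
r_{12} = e_1·w_2 = 1.4142.
u_2 = w_2 − 1.4142·e_1 = (-3.0000, 1.0000, -1.0000).

u_2 = (-3.0000, 1.0000, -1.0000)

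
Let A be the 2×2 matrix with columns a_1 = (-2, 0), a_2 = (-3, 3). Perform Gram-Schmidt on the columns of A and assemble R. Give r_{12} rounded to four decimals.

r_{12} = 3.0000

a_1 = (-2, 0); ‖a_1‖ = 2.0000, so q_1 = (-1.0000, 0.0000).
r_{12} = q_1·a_2 = 3.0000.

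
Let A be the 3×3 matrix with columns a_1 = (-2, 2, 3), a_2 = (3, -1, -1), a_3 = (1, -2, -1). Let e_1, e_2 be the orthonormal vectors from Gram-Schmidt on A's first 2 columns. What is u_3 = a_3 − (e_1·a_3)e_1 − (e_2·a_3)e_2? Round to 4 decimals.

e_1 = a_1/‖a_1‖ = (-2, 2, 3)/4.1231 = (-0.4851, 0.4851, 0.7276).
r_{12} = e_1·a_2 = -2.6679.
u_2 = a_2 + 2.6679·e_1 = (1.7059, 0.2941, 0.9412).
‖u_2‖ = 1.9704, so e_2 = (0.8658, 0.1493, 0.4777).
r_{13} = e_1·a_3 = -2.1828; r_{23} = e_2·a_3 = 0.0896.
u_3 = a_3 + 2.1828·e_1 − 0.0896·e_2 = (-0.1364, -0.9545, 0.5455).

u_3 = (-0.1364, -0.9545, 0.5455)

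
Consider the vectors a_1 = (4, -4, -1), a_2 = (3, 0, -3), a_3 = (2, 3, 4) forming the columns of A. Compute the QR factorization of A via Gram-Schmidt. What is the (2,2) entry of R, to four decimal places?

r_{22} = 3.3439

a_1 = (4, -4, -1); ‖a_1‖ = 5.7446, so q_1 = (0.6963, -0.6963, -0.1741).
q_1·a_2 = 0.6963·3 + (-0.6963)·0 + (-0.1741)·(-3) = 2.6112.
u_2 = a_2 − 2.6112·q_1 = (1.1818, 1.8182, -2.5455).
r_{22} = ‖u_2‖ = 3.3439.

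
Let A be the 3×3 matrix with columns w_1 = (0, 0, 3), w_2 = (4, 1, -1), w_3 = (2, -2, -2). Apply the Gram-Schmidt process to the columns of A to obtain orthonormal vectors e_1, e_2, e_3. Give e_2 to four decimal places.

e_2 = (0.9701, 0.2425, 0.0000)

e_1 = w_1/‖w_1‖ = (0, 0, 3)/3.0000 = (0.0000, 0.0000, 1.0000).
r_{12} = e_1·w_2 = -1.0000.
u_2 = w_2 + 1.0000·e_1 = (4.0000, 1.0000, 0.0000).
‖u_2‖ = 4.1231, so e_2 = (0.9701, 0.2425, 0.0000).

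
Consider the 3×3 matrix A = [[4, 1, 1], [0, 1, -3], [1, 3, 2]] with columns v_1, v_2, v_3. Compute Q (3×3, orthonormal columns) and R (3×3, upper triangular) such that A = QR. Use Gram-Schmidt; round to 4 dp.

Q = [[0.9701, -0.2271, -0.0851], [0.0000, 0.3510, -0.9364], [0.2425, 0.9084, 0.3405]], R = [[4.1231, 1.6977, 1.4552], [0.0000, 2.8491, 0.5368], [0.0000, 0.0000, 3.4050]]

e_1 = v_1/‖v_1‖ = (4, 0, 1)/4.1231 = (0.9701, 0.0000, 0.2425).
r_{12} = e_1·v_2 = 1.6977.
u_2 = v_2 − 1.6977·e_1 = (-0.6471, 1.0000, 2.5882).
‖u_2‖ = 2.8491, so e_2 = (-0.2271, 0.3510, 0.9084).
r_{13} = e_1·v_3 = 1.4552; r_{23} = e_2·v_3 = 0.5368.
u_3 = v_3 − 1.4552·e_1 − 0.5368·e_2 = (-0.2899, -3.1884, 1.1594).
‖u_3‖ = 3.4050, so e_3 = (-0.0851, -0.9364, 0.3405).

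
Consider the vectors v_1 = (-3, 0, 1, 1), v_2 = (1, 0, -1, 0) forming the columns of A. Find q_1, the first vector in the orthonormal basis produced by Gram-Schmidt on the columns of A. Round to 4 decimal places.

q_1 = (-0.9045, 0.0000, 0.3015, 0.3015)

v_1 = (-3, 0, 1, 1); ‖v_1‖ = 3.3166, so q_1 = (-0.9045, 0.0000, 0.3015, 0.3015).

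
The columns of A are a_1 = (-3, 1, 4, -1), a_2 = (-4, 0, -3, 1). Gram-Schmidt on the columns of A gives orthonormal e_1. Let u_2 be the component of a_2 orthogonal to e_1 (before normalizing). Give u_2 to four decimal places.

a_1 = (-3, 1, 4, -1); ‖a_1‖ = 5.1962, so e_1 = (-0.5774, 0.1925, 0.7698, -0.1925).
e_1·a_2 = (-0.5774)·(-4) + 0.1925·0 + 0.7698·(-3) + (-0.1925)·1 = -0.1925.
u_2 = a_2 + 0.1925·e_1 = (-4.1111, 0.0370, -2.8519, 0.9630).

u_2 = (-4.1111, 0.0370, -2.8519, 0.9630)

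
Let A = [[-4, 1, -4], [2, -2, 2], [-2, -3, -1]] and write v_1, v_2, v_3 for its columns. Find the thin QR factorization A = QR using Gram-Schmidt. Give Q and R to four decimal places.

Q = [[-0.8165, 0.1792, -0.5488], [0.4082, -0.4929, -0.7683], [-0.4082, -0.8514, 0.3293]], R = [[4.8990, -0.4082, 4.4907], [0.0000, 3.7193, -0.8514], [0.0000, 0.0000, 0.3293]]

v_1 = (-4, 2, -2); ‖v_1‖ = 4.8990, so e_1 = (-0.8165, 0.4082, -0.4082).
e_1·v_2 = (-0.8165)·1 + 0.4082·(-2) + (-0.4082)·(-3) = -0.4082.
u_2 = v_2 + 0.4082·e_1 = (0.6667, -1.8333, -3.1667).
‖u_2‖ = 3.7193, so e_2 = (0.1792, -0.4929, -0.8514).
e_1·v_3 = (-0.8165)·(-4) + 0.4082·2 + (-0.4082)·(-1) = 4.4907; e_2·v_3 = 0.1792·(-4) + (-0.4929)·2 + (-0.8514)·(-1) = -0.8514.
u_3 = v_3 − 4.4907·e_1 + 0.8514·e_2 = (-0.1807, -0.2530, 0.1084).
‖u_3‖ = 0.3293, so e_3 = (-0.5488, -0.7683, 0.3293).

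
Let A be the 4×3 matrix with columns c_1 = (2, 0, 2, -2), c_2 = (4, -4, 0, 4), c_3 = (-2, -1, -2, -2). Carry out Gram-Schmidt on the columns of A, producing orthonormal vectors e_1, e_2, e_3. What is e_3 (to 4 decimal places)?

e_3 = (-0.1132, -0.6794, -0.4529, -0.5661)

e_1 = c_1/‖c_1‖ = (2, 0, 2, -2)/3.4641 = (0.5774, 0.0000, 0.5774, -0.5774).
r_{12} = e_1·c_2 = 0.0000.
u_2 = c_2 + 0.0000·e_1 = (4.0000, -4.0000, 0.0000, 4.0000).
‖u_2‖ = 6.9282, so e_2 = (0.5774, -0.5774, 0.0000, 0.5774).
r_{13} = e_1·c_3 = -1.1547; r_{23} = e_2·c_3 = -1.7321.
u_3 = c_3 + 1.1547·e_1 + 1.7321·e_2 = (-0.3333, -2.0000, -1.3333, -1.6667).
‖u_3‖ = 2.9439, so e_3 = (-0.1132, -0.6794, -0.4529, -0.5661).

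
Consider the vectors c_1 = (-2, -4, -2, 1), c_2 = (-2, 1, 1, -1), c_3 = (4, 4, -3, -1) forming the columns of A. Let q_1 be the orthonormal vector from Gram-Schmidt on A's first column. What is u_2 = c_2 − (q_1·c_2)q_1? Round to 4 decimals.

u_2 = (-2.2400, 0.5200, 0.7600, -0.8800)

c_1 = (-2, -4, -2, 1); ‖c_1‖ = 5.0000, so q_1 = (-0.4000, -0.8000, -0.4000, 0.2000).
q_1·c_2 = (-0.4000)·(-2) + (-0.8000)·1 + (-0.4000)·1 + 0.2000·(-1) = -0.6000.
u_2 = c_2 + 0.6000·q_1 = (-2.2400, 0.5200, 0.7600, -0.8800).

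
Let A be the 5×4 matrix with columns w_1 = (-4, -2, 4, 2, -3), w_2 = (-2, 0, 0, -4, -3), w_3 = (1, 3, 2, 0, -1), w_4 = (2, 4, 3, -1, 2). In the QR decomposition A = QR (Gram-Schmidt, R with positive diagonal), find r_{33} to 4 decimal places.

w_1 = (-4, -2, 4, 2, -3); ‖w_1‖ = 7.0000, so e_1 = (-0.5714, -0.2857, 0.5714, 0.2857, -0.4286).
e_1·w_2 = (-0.5714)·(-2) + (-0.2857)·0 + 0.5714·0 + 0.2857·(-4) + (-0.4286)·(-3) = 1.2857.
u_2 = w_2 − 1.2857·e_1 = (-1.2653, 0.3673, -0.7347, -4.3673, -2.4490).
‖u_2‖ = 5.2294, so e_2 = (-0.2420, 0.0702, -0.1405, -0.8351, -0.4683).
e_1·w_3 = (-0.5714)·1 + (-0.2857)·3 + 0.5714·2 + 0.2857·0 + (-0.4286)·(-1) = 0.1429; e_2·w_3 = (-0.2420)·1 + 0.0702·3 + (-0.1405)·2 + (-0.8351)·0 + (-0.4683)·(-1) = 0.1561.
u_3 = w_3 − 0.1429·e_1 − 0.1561·e_2 = (1.1194, 3.0299, 1.9403, 0.0896, -0.8657).
r_{33} = ‖u_3‖ = 3.8672.

r_{33} = 3.8672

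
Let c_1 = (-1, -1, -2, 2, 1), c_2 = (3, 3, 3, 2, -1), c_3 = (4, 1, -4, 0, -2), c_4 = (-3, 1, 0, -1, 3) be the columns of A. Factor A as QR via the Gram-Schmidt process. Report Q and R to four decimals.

q_1 = c_1/‖c_1‖ = (-1, -1, -2, 2, 1)/3.3166 = (-0.3015, -0.3015, -0.6030, 0.6030, 0.3015).
r_{12} = q_1·c_2 = -2.7136.
u_2 = c_2 + 2.7136·q_1 = (2.1818, 2.1818, 1.3636, 3.6364, -0.1818).
‖u_2‖ = 4.9635, so q_2 = (0.4396, 0.4396, 0.2747, 0.7326, -0.0366).
r_{13} = q_1·c_3 = 0.3015; r_{23} = q_2·c_3 = 1.1722.
u_3 = c_3 − 0.3015·q_1 − 1.1722·q_2 = (3.5756, 0.5756, -4.1402, -1.0406, -2.0480).
‖u_3‖ = 5.9611, so q_3 = (0.5998, 0.0966, -0.6945, -0.1746, -0.3436).
r_{14} = q_1·c_4 = 0.9045; r_{24} = q_2·c_4 = -1.7217; r_{34} = q_3·c_4 = -2.5590.
u_4 = c_4 − 0.9045·q_1 + 1.7217·q_2 + 2.5590·q_3 = (-0.4355, 2.2766, -0.7589, -0.7308, 1.7850).
‖u_4‖ = 3.1095, so q_4 = (-0.1401, 0.7321, -0.2440, -0.2350, 0.5741).

Q = [[-0.3015, 0.4396, 0.5998, -0.1401], [-0.3015, 0.4396, 0.0966, 0.7321], [-0.6030, 0.2747, -0.6945, -0.2440], [0.6030, 0.7326, -0.1746, -0.2350], [0.3015, -0.0366, -0.3436, 0.5741]], R = [[3.3166, -2.7136, 0.3015, 0.9045], [0.0000, 4.9635, 1.1722, -1.7217], [0.0000, 0.0000, 5.9611, -2.5590], [0.0000, 0.0000, 0.0000, 3.1095]]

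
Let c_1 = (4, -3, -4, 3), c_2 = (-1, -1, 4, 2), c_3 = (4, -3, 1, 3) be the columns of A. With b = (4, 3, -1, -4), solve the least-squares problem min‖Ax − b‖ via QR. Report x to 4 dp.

c_1 = (4, -3, -4, 3); ‖c_1‖ = 7.0711, so e_1 = (0.5657, -0.4243, -0.5657, 0.4243).
e_1·c_2 = 0.5657·(-1) + (-0.4243)·(-1) + (-0.5657)·4 + 0.4243·2 = -1.5556.
u_2 = c_2 + 1.5556·e_1 = (-0.1200, -1.6600, 3.1200, 2.6600).
‖u_2‖ = 4.4249, so e_2 = (-0.0271, -0.3751, 0.7051, 0.6011).
e_1·c_3 = 0.5657·4 + (-0.4243)·(-3) + (-0.5657)·1 + 0.4243·3 = 4.2426; e_2·c_3 = (-0.0271)·4 + (-0.3751)·(-3) + 0.7051·1 + 0.6011·3 = 3.5255.
u_3 = c_3 − 4.2426·e_1 − 3.5255·e_2 = (1.6956, 0.1226, 0.9142, -0.9193).
‖u_3‖ = 2.1380, so e_3 = (0.7931, 0.0573, 0.4276, -0.4300).
Qᵀb = (-0.1414, -4.3436, 4.6367).
Back-substitute: x_3 = 4.6367/2.1380 = 2.1687.
x_2 = (-4.3436 − 3.5255·2.1687)/4.4249 = -2.7095.
x_1 = (-0.1414 + 1.5556·(-2.7095) − 4.2426·2.1687)/7.0711 = -1.9173.

x = (-1.9173, -2.7095, 2.1687)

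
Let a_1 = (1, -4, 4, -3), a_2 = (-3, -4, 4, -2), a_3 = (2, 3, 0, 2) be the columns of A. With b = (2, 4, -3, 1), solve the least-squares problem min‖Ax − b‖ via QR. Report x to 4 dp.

a_1 = (1, -4, 4, -3); ‖a_1‖ = 6.4807, so e_1 = (0.1543, -0.6172, 0.6172, -0.4629).
e_1·a_2 = 0.1543·(-3) + (-0.6172)·(-4) + 0.6172·4 + (-0.4629)·(-2) = 5.4006.
u_2 = a_2 − 5.4006·e_1 = (-3.8333, -0.6667, 0.6667, 0.5000).
‖u_2‖ = 3.9791, so e_2 = (-0.9634, -0.1675, 0.1675, 0.1257).
e_1·a_3 = 0.1543·2 + (-0.6172)·3 + 0.6172·0 + (-0.4629)·2 = -2.4689; e_2·a_3 = (-0.9634)·2 + (-0.1675)·3 + 0.1675·0 + 0.1257·2 = -2.1780.
u_3 = a_3 + 2.4689·e_1 + 2.1780·e_2 = (0.2827, 1.1113, 1.8887, 1.1308).
‖u_3‖ = 2.4821, so e_3 = (0.1139, 0.4477, 0.7609, 0.4556).
Qᵀb = (-4.4748, -2.9739, 0.1914).
Back-substitute: x_3 = 0.1914/2.4821 = 0.0771.
x_2 = (-2.9739 + 2.1780·0.0771)/3.9791 = -0.7052.
x_1 = (-4.4748 − 5.4006·(-0.7052) + 2.4689·0.0771)/6.4807 = -0.0735.

x = (-0.0735, -0.7052, 0.0771)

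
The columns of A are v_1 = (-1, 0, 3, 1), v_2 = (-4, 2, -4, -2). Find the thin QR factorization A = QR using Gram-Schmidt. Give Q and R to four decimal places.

Q = [[-0.3015, -0.8830], [0.0000, 0.3597], [0.9045, -0.2289], [0.3015, -0.1962]], R = [[3.3166, -3.0151], [0.0000, 5.5596]]

v_1 = (-1, 0, 3, 1); ‖v_1‖ = 3.3166, so q_1 = (-0.3015, 0.0000, 0.9045, 0.3015).
q_1·v_2 = (-0.3015)·(-4) + 0.0000·2 + 0.9045·(-4) + 0.3015·(-2) = -3.0151.
u_2 = v_2 + 3.0151·q_1 = (-4.9091, 2.0000, -1.2727, -1.0909).
‖u_2‖ = 5.5596, so q_2 = (-0.8830, 0.3597, -0.2289, -0.1962).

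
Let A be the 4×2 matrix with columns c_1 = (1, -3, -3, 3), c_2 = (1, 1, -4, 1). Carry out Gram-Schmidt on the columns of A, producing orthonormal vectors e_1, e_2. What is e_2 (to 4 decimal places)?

e_2 = (0.1488, 0.6646, -0.7241, -0.1091)

c_1 = (1, -3, -3, 3); ‖c_1‖ = 5.2915, so e_1 = (0.1890, -0.5669, -0.5669, 0.5669).
e_1·c_2 = 0.1890·1 + (-0.5669)·1 + (-0.5669)·(-4) + 0.5669·1 = 2.4568.
u_2 = c_2 − 2.4568·e_1 = (0.5357, 2.3929, -2.6071, -0.3929).
‖u_2‖ = 3.6006, so e_2 = (0.1488, 0.6646, -0.7241, -0.1091).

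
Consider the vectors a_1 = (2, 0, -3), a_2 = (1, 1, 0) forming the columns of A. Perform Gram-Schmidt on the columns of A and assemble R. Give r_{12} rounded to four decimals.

a_1 = (2, 0, -3); ‖a_1‖ = 3.6056, so e_1 = (0.5547, 0.0000, -0.8321).
r_{12} = e_1·a_2 = 0.5547.

r_{12} = 0.5547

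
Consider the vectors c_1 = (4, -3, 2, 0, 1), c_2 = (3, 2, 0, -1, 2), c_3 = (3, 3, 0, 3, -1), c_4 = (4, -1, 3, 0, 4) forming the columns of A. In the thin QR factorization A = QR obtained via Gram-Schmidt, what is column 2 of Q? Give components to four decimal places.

c_1 = (4, -3, 2, 0, 1); ‖c_1‖ = 5.4772, so e_1 = (0.7303, -0.5477, 0.3651, 0.0000, 0.1826).
e_1·c_2 = 0.7303·3 + (-0.5477)·2 + 0.3651·0 + 0.0000·(-1) + 0.1826·2 = 1.4606.
u_2 = c_2 − 1.4606·e_1 = (1.9333, 2.8000, -0.5333, -1.0000, 1.7333).
‖u_2‖ = 3.9833, so e_2 = (0.4854, 0.7029, -0.1339, -0.2510, 0.4352).

e_2 = (0.4854, 0.7029, -0.1339, -0.2510, 0.4352)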